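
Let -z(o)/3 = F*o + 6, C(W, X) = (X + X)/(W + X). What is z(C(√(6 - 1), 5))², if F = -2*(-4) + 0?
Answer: 6804 - 1872*√5 ≈ 2618.1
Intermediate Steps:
C(W, X) = 2*X/(W + X) (C(W, X) = (2*X)/(W + X) = 2*X/(W + X))
F = 8 (F = 8 + 0 = 8)
z(o) = -18 - 24*o (z(o) = -3*(8*o + 6) = -3*(6 + 8*o) = -18 - 24*o)
z(C(√(6 - 1), 5))² = (-18 - 48*5/(√(6 - 1) + 5))² = (-18 - 48*5/(√5 + 5))² = (-18 - 48*5/(5 + √5))² = (-18 - 240/(5 + √5))²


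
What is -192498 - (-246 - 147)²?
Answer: -346947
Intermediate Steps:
-192498 - (-246 - 147)² = -192498 - 1*(-393)² = -192498 - 1*154449 = -192498 - 154449 = -346947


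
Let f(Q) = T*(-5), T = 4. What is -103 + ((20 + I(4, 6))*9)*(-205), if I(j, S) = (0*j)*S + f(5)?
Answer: -103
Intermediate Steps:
f(Q) = -20 (f(Q) = 4*(-5) = -20)
I(j, S) = -20 (I(j, S) = (0*j)*S - 20 = 0*S - 20 = 0 - 20 = -20)
-103 + ((20 + I(4, 6))*9)*(-205) = -103 + ((20 - 20)*9)*(-205) = -103 + (0*9)*(-205) = -103 + 0*(-205) = -103 + 0 = -103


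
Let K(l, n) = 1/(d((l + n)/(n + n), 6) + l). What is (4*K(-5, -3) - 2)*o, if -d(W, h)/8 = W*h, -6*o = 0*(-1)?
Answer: 0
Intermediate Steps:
o = 0 (o = -0*(-1) = -⅙*0 = 0)
d(W, h) = -8*W*h
K(l, n) = 1/(l - 24*(l + n)/n) (K(l, n) = 1/(-8*(l + n)/(n + n)*6 + l) = 1/(-8*(l + n)/((2*n))*6 + l) = 1/(-8*(l + n)*(1/(2*n))*6 + l) = 1/(-8*(l + n)/(2*n)*6 + l) = 1/(-24*(l + n)/n + l) = 1/(l - 24*(l + n)/n))
(4*K(-5, -3) - 2)*o = (4*(-3/(-24*(-5) - 24*(-3) - 5*(-3))) - 2)*0 = (4*(-3/(120 + 72 + 15)) - 2)*0 = (4*(-3/207) - 2)*0 = (4*(-3*1/207) - 2)*0 = (4*(-1/69) - 2)*0 = (-4/69 - 2)*0 = -142/69*0 = 0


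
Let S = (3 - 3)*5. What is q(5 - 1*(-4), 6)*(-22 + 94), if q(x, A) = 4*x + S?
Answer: 2592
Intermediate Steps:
S = 0 (S = 0*5 = 0)
q(x, A) = 4*x (q(x, A) = 4*x + 0 = 4*x)
q(5 - 1*(-4), 6)*(-22 + 94) = (4*(5 - 1*(-4)))*(-22 + 94) = (4*(5 + 4))*72 = (4*9)*72 = 36*72 = 2592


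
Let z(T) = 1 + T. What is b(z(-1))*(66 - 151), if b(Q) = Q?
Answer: 0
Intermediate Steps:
b(z(-1))*(66 - 151) = (1 - 1)*(66 - 151) = 0*(-85) = 0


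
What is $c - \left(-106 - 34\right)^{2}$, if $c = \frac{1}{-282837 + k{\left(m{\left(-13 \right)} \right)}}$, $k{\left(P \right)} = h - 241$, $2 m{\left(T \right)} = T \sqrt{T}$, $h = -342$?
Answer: $- \frac{5555032001}{283420} \approx -19600.0$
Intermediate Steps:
$m{\left(T \right)} = \frac{T^{\frac{3}{2}}}{2}$ ($m{\left(T \right)} = \frac{T \sqrt{T}}{2} = \frac{T^{\frac{3}{2}}}{2}$)
$k{\left(P \right)} = -583$ ($k{\left(P \right)} = -342 - 241 = -583$)
$c = - \frac{1}{283420}$ ($c = \frac{1}{-282837 - 583} = \frac{1}{-283420} = - \frac{1}{283420} \approx -3.5283 \cdot 10^{-6}$)
$c - \left(-106 - 34\right)^{2} = - \frac{1}{283420} - \left(-106 - 34\right)^{2} = - \frac{1}{283420} - \left(-140\right)^{2} = - \frac{1}{283420} - 19600 = - \frac{5555032001}{283420}$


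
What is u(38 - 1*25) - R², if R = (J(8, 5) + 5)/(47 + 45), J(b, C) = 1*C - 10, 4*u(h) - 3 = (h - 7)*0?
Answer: ¾ ≈ 0.75000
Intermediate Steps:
u(h) = ¾ (u(h) = ¾ + ((h - 7)*0)/4 = ¾ + ((-7 + h)*0)/4 = ¾ + (¼)*0 = ¾ + 0 = ¾)
J(b, C) = -10 + C (J(b, C) = C - 10 = -10 + C)
R = 0 (R = ((-10 + 5) + 5)/(47 + 45) = (-5 + 5)/92 = 0*(1/92) = 0)
u(38 - 1*25) - R² = ¾ - 1*0² = ¾ - 1*0 = ¾ + 0 = ¾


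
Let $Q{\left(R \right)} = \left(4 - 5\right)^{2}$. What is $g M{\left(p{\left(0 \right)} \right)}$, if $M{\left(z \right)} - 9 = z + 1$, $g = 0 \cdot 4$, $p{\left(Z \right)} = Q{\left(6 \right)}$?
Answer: $0$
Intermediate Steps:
$Q{\left(R \right)} = 1$ ($Q{\left(R \right)} = \left(-1\right)^{2} = 1$)
$p{\left(Z \right)} = 1$
$g = 0$
$M{\left(z \right)} = 10 + z$ ($M{\left(z \right)} = 9 + \left(z + 1\right) = 9 + \left(1 + z\right) = 10 + z$)
$g M{\left(p{\left(0 \right)} \right)} = 0 \left(10 + 1\right) = 0 \cdot 11 = 0$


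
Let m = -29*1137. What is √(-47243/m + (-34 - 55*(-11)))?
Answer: √622359637698/32973 ≈ 23.926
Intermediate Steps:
m = -32973
√(-47243/m + (-34 - 55*(-11))) = √(-47243/(-32973) + (-34 - 55*(-11))) = √(-47243*(-1/32973) + (-34 + 605)) = √(47243/32973 + 571) = √(18874826/32973) = √622359637698/32973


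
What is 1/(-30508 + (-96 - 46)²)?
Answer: -1/10344 ≈ -9.6674e-5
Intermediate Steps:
1/(-30508 + (-96 - 46)²) = 1/(-30508 + (-142)²) = 1/(-30508 + 20164) = 1/(-10344) = -1/10344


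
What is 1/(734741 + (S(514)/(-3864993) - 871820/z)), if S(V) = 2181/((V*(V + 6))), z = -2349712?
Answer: 50569489772275760/37155496247706152489221 ≈ 1.3610e-6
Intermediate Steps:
S(V) = 2181/(V*(6 + V)) (S(V) = 2181/((V*(6 + V))) = 2181*(1/(V*(6 + V))) = 2181/(V*(6 + V)))
1/(734741 + (S(514)/(-3864993) - 871820/z)) = 1/(734741 + ((2181/(514*(6 + 514)))/(-3864993) - 871820/(-2349712))) = 1/(734741 + ((2181*(1/514)/520)*(-1/3864993) - 871820*(-1/2349712))) = 1/(734741 + ((2181*(1/514)*(1/520))*(-1/3864993) + 217955/587428)) = 1/(734741 + ((2181/267280)*(-1/3864993) + 217955/587428)) = 1/(734741 + (-727/344345109680 + 217955/587428)) = 1/(734741 + 18762934488311061/50569489772275760) = 1/(37155496247706152489221/50569489772275760) = 50569489772275760/37155496247706152489221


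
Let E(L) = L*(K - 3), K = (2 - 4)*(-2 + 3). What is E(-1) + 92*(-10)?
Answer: -915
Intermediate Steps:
K = -2 (K = -2*1 = -2)
E(L) = -5*L (E(L) = L*(-2 - 3) = L*(-5) = -5*L)
E(-1) + 92*(-10) = -5*(-1) + 92*(-10) = 5 - 920 = -915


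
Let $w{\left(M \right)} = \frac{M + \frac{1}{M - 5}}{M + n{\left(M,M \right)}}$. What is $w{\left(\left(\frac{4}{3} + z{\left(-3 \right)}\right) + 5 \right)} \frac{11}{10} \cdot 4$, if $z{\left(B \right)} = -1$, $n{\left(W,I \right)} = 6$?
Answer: $\frac{55}{17} \approx 3.2353$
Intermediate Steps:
$w{\left(M \right)} = \frac{M + \frac{1}{-5 + M}}{6 + M}$ ($w{\left(M \right)} = \frac{M + \frac{1}{M - 5}}{M + 6} = \frac{M + \frac{1}{-5 + M}}{6 + M}$)
$w{\left(\left(\frac{4}{3} + z{\left(-3 \right)}\right) + 5 \right)} \frac{11}{10} \cdot 4 = \frac{1 + \left(\left(\frac{4}{3} - 1\right) + 5\right)^{2} - 5 \left(\left(\frac{4}{3} - 1\right) + 5\right)}{-30 + \left(\left(\frac{4}{3} - 1\right) + 5\right) + \left(\left(\frac{4}{3} - 1\right) + 5\right)^{2}} \cdot \frac{11}{10} \cdot 4 = \frac{1 + \left(\frac{1}{3} + 5\right)^{2} - 5 \left(\frac{1}{3} + 5\right)}{-30 + \left(\frac{1}{3} + 5\right) + \left(\frac{1}{3} + 5\right)^{2}} \cdot \frac{11}{10} \cdot 4 = \frac{1 + \left(\frac{16}{3}\right)^{2} - \frac{80}{3}}{-30 + \frac{16}{3} + \left(\frac{16}{3}\right)^{2}} \cdot \frac{11}{10} \cdot 4 = \frac{1 + \frac{256}{9} - \frac{80}{3}}{-30 + \frac{16}{3} + \frac{256}{9}} \cdot \frac{11}{10} \cdot 4 = \frac{1}{\frac{34}{9}} \cdot \frac{25}{9} \cdot \frac{11}{10} \cdot 4 = \frac{9}{34} \cdot \frac{25}{9} \cdot \frac{11}{10} \cdot 4 = \frac{25}{34} \cdot \frac{11}{10} \cdot 4 = \frac{55}{68} \cdot 4 = \frac{55}{17}$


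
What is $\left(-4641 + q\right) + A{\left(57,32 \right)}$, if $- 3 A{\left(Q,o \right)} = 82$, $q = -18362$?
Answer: $- \frac{69091}{3} \approx -23030.0$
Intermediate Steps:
$A{\left(Q,o \right)} = - \frac{82}{3}$ ($A{\left(Q,o \right)} = \left(- \frac{1}{3}\right) 82 = - \frac{82}{3}$)
$\left(-4641 + q\right) + A{\left(57,32 \right)} = \left(-4641 - 18362\right) - \frac{82}{3} = -23003 - \frac{82}{3} = - \frac{69091}{3}$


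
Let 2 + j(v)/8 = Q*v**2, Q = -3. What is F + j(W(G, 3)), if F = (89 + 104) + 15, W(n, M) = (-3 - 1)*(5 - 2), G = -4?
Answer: -3264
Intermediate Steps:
W(n, M) = -12 (W(n, M) = -4*3 = -12)
j(v) = -16 - 24*v**2 (j(v) = -16 + 8*(-3*v**2) = -16 - 24*v**2)
F = 208 (F = 193 + 15 = 208)
F + j(W(G, 3)) = 208 + (-16 - 24*(-12)**2) = 208 + (-16 - 24*144) = 208 + (-16 - 3456) = 208 - 3472 = -3264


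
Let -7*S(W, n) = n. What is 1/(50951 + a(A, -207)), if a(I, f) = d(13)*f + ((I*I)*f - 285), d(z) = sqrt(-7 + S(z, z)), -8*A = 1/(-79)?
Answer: 56582608839974336/2867238268945031796391 + 33024683077632*I*sqrt(434)/2867238268945031796391 ≈ 1.9734e-5 + 2.3995e-7*I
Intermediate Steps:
S(W, n) = -n/7
A = 1/632 (A = -1/8/(-79) = -1/8*(-1/79) = 1/632 ≈ 0.0015823)
d(z) = sqrt(-7 - z/7)
a(I, f) = -285 + f*I**2 + I*f*sqrt(434)/7 (a(I, f) = (sqrt(-343 - 7*13)/7)*f + ((I*I)*f - 285) = (sqrt(-343 - 91)/7)*f + (I**2*f - 285) = (sqrt(-434)/7)*f + (f*I**2 - 285) = ((I*sqrt(434))/7)*f + (-285 + f*I**2) = (I*sqrt(434)/7)*f + (-285 + f*I**2) = I*f*sqrt(434)/7 + (-285 + f*I**2) = -285 + f*I**2 + I*f*sqrt(434)/7)
1/(50951 + a(A, -207)) = 1/(50951 + (-285 - 207*(1/632)**2 + (1/7)*I*(-207)*sqrt(434))) = 1/(50951 + (-285 - 207*1/399424 - 207*I*sqrt(434)/7)) = 1/(50951 + (-285 - 207/399424 - 207*I*sqrt(434)/7)) = 1/(50951 + (-113836047/399424 - 207*I*sqrt(434)/7)) = 1/(20237216177/399424 - 207*I*sqrt(434)/7)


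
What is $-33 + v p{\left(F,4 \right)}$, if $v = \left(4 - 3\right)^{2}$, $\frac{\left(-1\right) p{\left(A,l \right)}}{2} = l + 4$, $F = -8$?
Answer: $-49$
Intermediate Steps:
$p{\left(A,l \right)} = -8 - 2 l$ ($p{\left(A,l \right)} = - 2 \left(l + 4\right) = - 2 \left(4 + l\right) = -8 - 2 l$)
$v = 1$ ($v = 1^{2} = 1$)
$-33 + v p{\left(F,4 \right)} = -33 + 1 \left(-8 - 8\right) = -33 + 1 \left(-16\right) = -33 - 16 = -49$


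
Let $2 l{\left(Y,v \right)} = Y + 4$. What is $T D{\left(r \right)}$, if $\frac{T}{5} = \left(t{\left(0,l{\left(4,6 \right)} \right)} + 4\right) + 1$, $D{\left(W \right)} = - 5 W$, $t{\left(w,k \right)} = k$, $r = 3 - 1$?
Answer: $-450$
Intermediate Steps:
$r = 2$
$l{\left(Y,v \right)} = 2 + \frac{Y}{2}$ ($l{\left(Y,v \right)} = \frac{Y + 4}{2} = \frac{4 + Y}{2} = 2 + \frac{Y}{2}$)
$T = 45$ ($T = 5 \left(\left(\left(2 + \frac{1}{2} \cdot 4\right) + 4\right) + 1\right) = 5 \left(\left(\left(2 + 2\right) + 4\right) + 1\right) = 5 \left(\left(4 + 4\right) + 1\right) = 5 \left(8 + 1\right) = 5 \cdot 9 = 45$)
$T D{\left(r \right)} = 45 \left(\left(-5\right) 2\right) = 45 \left(-10\right) = -450$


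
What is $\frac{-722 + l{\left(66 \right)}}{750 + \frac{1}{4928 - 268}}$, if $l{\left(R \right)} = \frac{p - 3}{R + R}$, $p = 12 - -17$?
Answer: $- \frac{110998870}{115335033} \approx -0.9624$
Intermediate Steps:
$p = 29$ ($p = 12 + 17 = 29$)
$l{\left(R \right)} = \frac{13}{R}$ ($l{\left(R \right)} = \frac{29 - 3}{R + R} = \frac{26}{2 R} = 26 \frac{1}{2 R} = \frac{13}{R}$)
$\frac{-722 + l{\left(66 \right)}}{750 + \frac{1}{4928 - 268}} = \frac{-722 + \frac{13}{66}}{750 + \frac{1}{4928 - 268}} = \frac{-722 + 13 \cdot \frac{1}{66}}{750 + \frac{1}{4660}} = \frac{-722 + \frac{13}{66}}{750 + \frac{1}{4660}} = - \frac{47639}{66 \cdot \frac{3495001}{4660}} = \left(- \frac{47639}{66}\right) \frac{4660}{3495001} = - \frac{110998870}{115335033}$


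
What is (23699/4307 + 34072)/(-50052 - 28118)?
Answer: -146771803/336678190 ≈ -0.43594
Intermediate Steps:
(23699/4307 + 34072)/(-50052 - 28118) = (23699*(1/4307) + 34072)/(-78170) = (23699/4307 + 34072)*(-1/78170) = (146771803/4307)*(-1/78170) = -146771803/336678190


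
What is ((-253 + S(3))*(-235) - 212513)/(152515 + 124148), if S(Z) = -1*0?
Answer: -153058/276663 ≈ -0.55323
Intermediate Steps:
S(Z) = 0
((-253 + S(3))*(-235) - 212513)/(152515 + 124148) = ((-253 + 0)*(-235) - 212513)/(152515 + 124148) = (-253*(-235) - 212513)/276663 = (59455 - 212513)*(1/276663) = -153058*1/276663 = -153058/276663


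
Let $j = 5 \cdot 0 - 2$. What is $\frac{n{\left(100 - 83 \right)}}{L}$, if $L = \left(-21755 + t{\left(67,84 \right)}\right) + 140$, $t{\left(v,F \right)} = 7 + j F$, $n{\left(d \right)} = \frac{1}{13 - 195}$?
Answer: $\frac{1}{3963232} \approx 2.5232 \cdot 10^{-7}$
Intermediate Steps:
$j = -2$ ($j = 0 - 2 = -2$)
$n{\left(d \right)} = - \frac{1}{182}$ ($n{\left(d \right)} = \frac{1}{-182} = - \frac{1}{182}$)
$t{\left(v,F \right)} = 7 - 2 F$
$L = -21776$ ($L = \left(-21755 + \left(7 - 168\right)\right) + 140 = \left(-21755 - 161\right) + 140 = -21916 + 140 = -21776$)
$\frac{n{\left(100 - 83 \right)}}{L} = - \frac{1}{182 \left(-21776\right)} = \left(- \frac{1}{182}\right) \left(- \frac{1}{21776}\right) = \frac{1}{3963232}$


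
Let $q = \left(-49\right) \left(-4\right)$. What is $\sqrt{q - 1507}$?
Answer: $i \sqrt{1311} \approx 36.208 i$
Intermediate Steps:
$q = 196$
$\sqrt{q - 1507} = \sqrt{196 - 1507} = \sqrt{-1311} = i \sqrt{1311}$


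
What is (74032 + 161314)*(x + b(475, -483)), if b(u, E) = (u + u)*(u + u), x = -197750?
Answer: 165860093500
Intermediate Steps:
b(u, E) = 4*u² (b(u, E) = (2*u)*(2*u) = 4*u²)
(74032 + 161314)*(x + b(475, -483)) = (74032 + 161314)*(-197750 + 4*475²) = 235346*(-197750 + 4*225625) = 235346*(-197750 + 902500) = 235346*704750 = 165860093500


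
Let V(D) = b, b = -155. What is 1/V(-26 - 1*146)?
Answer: -1/155 ≈ -0.0064516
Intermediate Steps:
V(D) = -155
1/V(-26 - 1*146) = 1/(-155) = -1/155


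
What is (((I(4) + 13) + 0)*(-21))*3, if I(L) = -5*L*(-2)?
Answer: -3339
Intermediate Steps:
I(L) = 10*L
(((I(4) + 13) + 0)*(-21))*3 = (((10*4 + 13) + 0)*(-21))*3 = (((40 + 13) + 0)*(-21))*3 = ((53 + 0)*(-21))*3 = (53*(-21))*3 = -1113*3 = -3339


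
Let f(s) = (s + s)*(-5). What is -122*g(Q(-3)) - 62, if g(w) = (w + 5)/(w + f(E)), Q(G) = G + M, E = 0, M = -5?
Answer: -431/4 ≈ -107.75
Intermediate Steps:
f(s) = -10*s (f(s) = (2*s)*(-5) = -10*s)
Q(G) = -5 + G (Q(G) = G - 5 = -5 + G)
g(w) = (5 + w)/w (g(w) = (w + 5)/(w - 10*0) = (5 + w)/(w + 0) = (5 + w)/w)
-122*g(Q(-3)) - 62 = -122*(5 + (-5 - 3))/(-5 - 3) - 62 = -122*(5 - 8)/(-8) - 62 = -(-61)*(-3)/4 - 62 = -122*3/8 - 62 = -183/4 - 62 = -431/4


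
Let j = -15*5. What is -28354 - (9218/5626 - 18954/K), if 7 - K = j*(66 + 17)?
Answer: -248519245875/8765308 ≈ -28353.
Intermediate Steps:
j = -75
K = 6232 (K = 7 - (-75)*(66 + 17) = 7 - (-75)*83 = 7 - 1*(-6225) = 7 + 6225 = 6232)
-28354 - (9218/5626 - 18954/K) = -28354 - (9218/5626 - 18954/6232) = -28354 - (9218*(1/5626) - 18954*1/6232) = -28354 - (4609/2813 - 9477/3116) = -28354 - 1*(-12297157/8765308) = -28354 + 12297157/8765308 = -248519245875/8765308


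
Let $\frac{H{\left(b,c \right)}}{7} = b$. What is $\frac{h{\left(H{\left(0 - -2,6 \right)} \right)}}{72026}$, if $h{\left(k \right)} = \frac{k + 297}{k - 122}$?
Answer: $- \frac{311}{7778808} \approx -3.998 \cdot 10^{-5}$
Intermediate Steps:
$H{\left(b,c \right)} = 7 b$
$h{\left(k \right)} = \frac{297 + k}{-122 + k}$
$\frac{h{\left(H{\left(0 - -2,6 \right)} \right)}}{72026} = \frac{\frac{1}{-122 + 7 \left(0 - -2\right)} \left(297 + 7 \left(0 - -2\right)\right)}{72026} = \frac{297 + 7 \left(0 + 2\right)}{-122 + 7 \left(0 + 2\right)} \frac{1}{72026} = \frac{297 + 7 \cdot 2}{-122 + 7 \cdot 2} \cdot \frac{1}{72026} = \frac{297 + 14}{-122 + 14} \cdot \frac{1}{72026} = \frac{1}{-108} \cdot 311 \cdot \frac{1}{72026} = \left(- \frac{1}{108}\right) 311 \cdot \frac{1}{72026} = \left(- \frac{311}{108}\right) \frac{1}{72026} = - \frac{311}{7778808}$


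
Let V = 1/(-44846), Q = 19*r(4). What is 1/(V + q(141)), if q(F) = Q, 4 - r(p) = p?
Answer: -44846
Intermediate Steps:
r(p) = 4 - p
Q = 0 (Q = 19*(4 - 1*4) = 19*(4 - 4) = 19*0 = 0)
q(F) = 0
V = -1/44846 ≈ -2.2299e-5
1/(V + q(141)) = 1/(-1/44846 + 0) = 1/(-1/44846) = -44846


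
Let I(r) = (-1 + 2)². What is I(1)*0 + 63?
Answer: 63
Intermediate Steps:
I(r) = 1 (I(r) = 1² = 1)
I(1)*0 + 63 = 1*0 + 63 = 0 + 63 = 63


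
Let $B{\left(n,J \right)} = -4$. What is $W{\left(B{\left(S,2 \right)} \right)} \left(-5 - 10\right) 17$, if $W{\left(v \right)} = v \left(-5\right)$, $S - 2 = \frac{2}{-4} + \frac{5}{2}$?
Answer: $-5100$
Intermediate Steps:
$S = 4$ ($S = 2 + \left(\frac{2}{-4} + \frac{5}{2}\right) = 2 + \left(2 \left(- \frac{1}{4}\right) + 5 \cdot \frac{1}{2}\right) = 2 + \left(- \frac{1}{2} + \frac{5}{2}\right) = 2 + 2 = 4$)
$W{\left(v \right)} = - 5 v$
$W{\left(B{\left(S,2 \right)} \right)} \left(-5 - 10\right) 17 = \left(-5\right) \left(-4\right) \left(-5 - 10\right) 17 = 20 \left(-15\right) 17 = \left(-300\right) 17 = -5100$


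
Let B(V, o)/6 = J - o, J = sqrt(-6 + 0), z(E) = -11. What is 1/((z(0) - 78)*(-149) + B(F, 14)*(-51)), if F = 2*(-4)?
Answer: 17545/308388841 + 306*I*sqrt(6)/308388841 ≈ 5.6892e-5 + 2.4305e-6*I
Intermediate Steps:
J = I*sqrt(6) (J = sqrt(-6) = I*sqrt(6) ≈ 2.4495*I)
F = -8
B(V, o) = -6*o + 6*I*sqrt(6) (B(V, o) = 6*(I*sqrt(6) - o) = 6*(-o + I*sqrt(6)) = -6*o + 6*I*sqrt(6))
1/((z(0) - 78)*(-149) + B(F, 14)*(-51)) = 1/((-11 - 78)*(-149) + (-6*14 + 6*I*sqrt(6))*(-51)) = 1/(-89*(-149) + (-84 + 6*I*sqrt(6))*(-51)) = 1/(13261 + (4284 - 306*I*sqrt(6))) = 1/(17545 - 306*I*sqrt(6))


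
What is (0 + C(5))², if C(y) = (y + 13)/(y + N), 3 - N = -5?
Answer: 324/169 ≈ 1.9172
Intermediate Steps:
N = 8 (N = 3 - 1*(-5) = 3 + 5 = 8)
C(y) = (13 + y)/(8 + y) (C(y) = (y + 13)/(y + 8) = (13 + y)/(8 + y))
(0 + C(5))² = (0 + (13 + 5)/(8 + 5))² = (0 + 18/13)² = (18/13)² = 324/169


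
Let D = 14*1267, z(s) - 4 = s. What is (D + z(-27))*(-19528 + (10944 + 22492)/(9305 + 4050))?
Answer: -923883323172/2671 ≈ -3.4589e+8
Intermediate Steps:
z(s) = 4 + s
D = 17738
(D + z(-27))*(-19528 + (10944 + 22492)/(9305 + 4050)) = (17738 + (4 - 27))*(-19528 + (10944 + 22492)/(9305 + 4050)) = (17738 - 23)*(-19528 + 33436/13355) = 17715*(-19528 + 33436*(1/13355)) = 17715*(-19528 + 33436/13355) = 17715*(-260763004/13355) = -923883323172/2671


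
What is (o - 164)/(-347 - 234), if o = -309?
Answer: 473/581 ≈ 0.81411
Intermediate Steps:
(o - 164)/(-347 - 234) = (-309 - 164)/(-347 - 234) = -473/(-581) = -473*(-1/581) = 473/581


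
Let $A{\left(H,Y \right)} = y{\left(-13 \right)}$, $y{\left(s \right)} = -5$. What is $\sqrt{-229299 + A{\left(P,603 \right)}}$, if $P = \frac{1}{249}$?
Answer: $2 i \sqrt{57326} \approx 478.86 i$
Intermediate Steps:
$P = \frac{1}{249} \approx 0.0040161$
$A{\left(H,Y \right)} = -5$
$\sqrt{-229299 + A{\left(P,603 \right)}} = \sqrt{-229299 - 5} = \sqrt{-229304} = 2 i \sqrt{57326}$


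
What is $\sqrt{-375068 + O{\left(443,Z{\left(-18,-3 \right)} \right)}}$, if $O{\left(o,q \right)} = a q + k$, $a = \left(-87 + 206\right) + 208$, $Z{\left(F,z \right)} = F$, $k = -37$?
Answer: $i \sqrt{380991} \approx 617.25 i$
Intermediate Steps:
$a = 327$ ($a = 119 + 208 = 327$)
$O{\left(o,q \right)} = -37 + 327 q$ ($O{\left(o,q \right)} = 327 q - 37 = -37 + 327 q$)
$\sqrt{-375068 + O{\left(443,Z{\left(-18,-3 \right)} \right)}} = \sqrt{-375068 + \left(-37 + 327 \left(-18\right)\right)} = \sqrt{-375068 - 5923} = \sqrt{-380991} = i \sqrt{380991}$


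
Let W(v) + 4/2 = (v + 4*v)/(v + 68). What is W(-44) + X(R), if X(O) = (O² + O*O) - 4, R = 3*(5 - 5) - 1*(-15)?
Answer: 2609/6 ≈ 434.83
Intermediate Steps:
W(v) = -2 + 5*v/(68 + v) (W(v) = -2 + (v + 4*v)/(v + 68) = -2 + (5*v)/(68 + v) = -2 + 5*v/(68 + v))
R = 15 (R = 3*0 + 15 = 0 + 15 = 15)
X(O) = -4 + 2*O² (X(O) = (O² + O²) - 4 = 2*O² - 4 = -4 + 2*O²)
W(-44) + X(R) = (-136 + 3*(-44))/(68 - 44) + (-4 + 2*15²) = (-136 - 132)/24 + (-4 + 2*225) = (1/24)*(-268) + (-4 + 450) = -67/6 + 446 = 2609/6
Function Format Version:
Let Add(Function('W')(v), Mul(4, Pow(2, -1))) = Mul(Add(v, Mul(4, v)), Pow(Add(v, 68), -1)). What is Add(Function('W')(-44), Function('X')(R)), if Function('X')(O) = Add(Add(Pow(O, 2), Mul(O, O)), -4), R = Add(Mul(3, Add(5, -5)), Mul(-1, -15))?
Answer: Rational(2609, 6) ≈ 434.83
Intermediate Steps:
Function('W')(v) = Add(-2, Mul(5, v, Pow(Add(68, v), -1))) (Function('W')(v) = Add(-2, Mul(Add(v, Mul(4, v)), Pow(Add(v, 68), -1))) = Add(-2, Mul(Mul(5, v), Pow(Add(68, v), -1))) = Add(-2, Mul(5, v, Pow(Add(68, v), -1))))
R = 15 (R = Add(Mul(3, 0), 15) = Add(0, 15) = 15)
Function('X')(O) = Add(-4, Mul(2, Pow(O, 2))) (Function('X')(O) = Add(Add(Pow(O, 2), Pow(O, 2)), -4) = Add(Mul(2, Pow(O, 2)), -4) = Add(-4, Mul(2, Pow(O, 2))))
Add(Function('W')(-44), Function('X')(R)) = Add(Mul(Pow(Add(68, -44), -1), Add(-136, Mul(3, -44))), Add(-4, Mul(2, Pow(15, 2)))) = Add(Mul(Pow(24, -1), Add(-136, -132)), Add(-4, Mul(2, 225))) = Add(Mul(Rational(1, 24), -268), Add(-4, 450)) = Add(Rational(-67, 6), 446) = Rational(2609, 6)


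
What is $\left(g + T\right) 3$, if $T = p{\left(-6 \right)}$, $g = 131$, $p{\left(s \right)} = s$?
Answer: $375$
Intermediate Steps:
$T = -6$
$\left(g + T\right) 3 = \left(131 - 6\right) 3 = 125 \cdot 3 = 375$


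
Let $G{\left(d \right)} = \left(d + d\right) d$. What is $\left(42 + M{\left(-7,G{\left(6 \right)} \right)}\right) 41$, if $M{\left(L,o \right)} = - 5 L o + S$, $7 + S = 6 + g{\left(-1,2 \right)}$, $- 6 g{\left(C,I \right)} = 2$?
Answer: $\frac{314962}{3} \approx 1.0499 \cdot 10^{5}$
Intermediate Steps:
$G{\left(d \right)} = 2 d^{2}$ ($G{\left(d \right)} = 2 d d = 2 d^{2}$)
$g{\left(C,I \right)} = - \frac{1}{3}$ ($g{\left(C,I \right)} = \left(- \frac{1}{6}\right) 2 = - \frac{1}{3}$)
$S = - \frac{4}{3}$ ($S = -7 + \left(6 - \frac{1}{3}\right) = -7 + \frac{17}{3} = - \frac{4}{3} \approx -1.3333$)
$M{\left(L,o \right)} = - \frac{4}{3} - 5 L o$ ($M{\left(L,o \right)} = - 5 L o - \frac{4}{3} = - \frac{4}{3} - 5 L o$)
$\left(42 + M{\left(-7,G{\left(6 \right)} \right)}\right) 41 = \left(42 - \left(\frac{4}{3} - 35 \cdot 2 \cdot 6^{2}\right)\right) 41 = \left(42 - \left(\frac{4}{3} - 35 \cdot 2 \cdot 36\right)\right) 41 = \left(42 - \left(\frac{4}{3} - 2520\right)\right) 41 = \left(42 + \left(- \frac{4}{3} + 2520\right)\right) 41 = \left(42 + \frac{7556}{3}\right) 41 = \frac{7682}{3} \cdot 41 = \frac{314962}{3}$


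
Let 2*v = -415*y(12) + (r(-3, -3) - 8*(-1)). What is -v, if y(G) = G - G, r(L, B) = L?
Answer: -5/2 ≈ -2.5000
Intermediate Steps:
y(G) = 0
v = 5/2 (v = (-415*0 + (-3 - 8*(-1)))/2 = (0 + (-3 + 8))/2 = (0 + 5)/2 = (1/2)*5 = 5/2 ≈ 2.5000)
-v = -1*5/2 = -5/2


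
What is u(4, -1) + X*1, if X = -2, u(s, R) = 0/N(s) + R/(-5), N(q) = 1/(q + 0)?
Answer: -9/5 ≈ -1.8000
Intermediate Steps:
N(q) = 1/q
u(s, R) = -R/5 (u(s, R) = 0/(1/s) + R/(-5) = 0*s + R*(-⅕) = 0 - R/5 = -R/5)
u(4, -1) + X*1 = -⅕*(-1) - 2*1 = ⅕ - 2 = -9/5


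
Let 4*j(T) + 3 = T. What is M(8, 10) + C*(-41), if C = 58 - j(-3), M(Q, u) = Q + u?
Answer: -4843/2 ≈ -2421.5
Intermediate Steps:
j(T) = -¾ + T/4
C = 119/2 (C = 58 - (-¾ + (¼)*(-3)) = 58 - (-¾ - ¾) = 58 - 1*(-3/2) = 58 + 3/2 = 119/2 ≈ 59.500)
M(8, 10) + C*(-41) = (8 + 10) + (119/2)*(-41) = 18 - 4879/2 = -4843/2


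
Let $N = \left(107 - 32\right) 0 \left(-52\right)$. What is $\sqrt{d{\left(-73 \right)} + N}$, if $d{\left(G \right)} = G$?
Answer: $i \sqrt{73} \approx 8.544 i$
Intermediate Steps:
$N = 0$ ($N = 75 \cdot 0 = 0$)
$\sqrt{d{\left(-73 \right)} + N} = \sqrt{-73 + 0} = \sqrt{-73} = i \sqrt{73}$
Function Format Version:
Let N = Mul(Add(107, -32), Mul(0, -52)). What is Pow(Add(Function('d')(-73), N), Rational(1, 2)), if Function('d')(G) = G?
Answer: Mul(I, Pow(73, Rational(1, 2))) ≈ Mul(8.5440, I)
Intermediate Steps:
N = 0 (N = Mul(75, 0) = 0)
Pow(Add(Function('d')(-73), N), Rational(1, 2)) = Pow(Add(-73, 0), Rational(1, 2)) = Pow(-73, Rational(1, 2)) = Mul(I, Pow(73, Rational(1, 2)))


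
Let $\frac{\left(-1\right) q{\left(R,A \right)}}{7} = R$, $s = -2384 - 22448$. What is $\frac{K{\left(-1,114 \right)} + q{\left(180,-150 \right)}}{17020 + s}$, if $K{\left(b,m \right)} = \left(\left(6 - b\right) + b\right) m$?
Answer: $\frac{16}{217} \approx 0.073733$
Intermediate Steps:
$s = -24832$
$K{\left(b,m \right)} = 6 m$
$q{\left(R,A \right)} = - 7 R$
$\frac{K{\left(-1,114 \right)} + q{\left(180,-150 \right)}}{17020 + s} = \frac{6 \cdot 114 - 1260}{17020 - 24832} = \frac{684 - 1260}{-7812} = \left(-576\right) \left(- \frac{1}{7812}\right) = \frac{16}{217}$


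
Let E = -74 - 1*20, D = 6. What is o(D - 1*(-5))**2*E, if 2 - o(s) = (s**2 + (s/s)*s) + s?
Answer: -1868814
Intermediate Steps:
o(s) = 2 - s**2 - 2*s (o(s) = 2 - ((s**2 + (s/s)*s) + s) = 2 - ((s**2 + 1*s) + s) = 2 - ((s**2 + s) + s) = 2 - ((s + s**2) + s) = 2 - (s**2 + 2*s) = 2 + (-s**2 - 2*s) = 2 - s**2 - 2*s)
E = -94 (E = -74 - 20 = -94)
o(D - 1*(-5))**2*E = (2 - (6 - 1*(-5))**2 - 2*(6 - 1*(-5)))**2*(-94) = (2 - (6 + 5)**2 - 2*(6 + 5))**2*(-94) = (2 - 1*11**2 - 2*11)**2*(-94) = (2 - 1*121 - 22)**2*(-94) = (2 - 121 - 22)**2*(-94) = (-141)**2*(-94) = 19881*(-94) = -1868814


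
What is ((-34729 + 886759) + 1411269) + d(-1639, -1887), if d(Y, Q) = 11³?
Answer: 2264630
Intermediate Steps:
d(Y, Q) = 1331
((-34729 + 886759) + 1411269) + d(-1639, -1887) = ((-34729 + 886759) + 1411269) + 1331 = (852030 + 1411269) + 1331 = 2263299 + 1331 = 2264630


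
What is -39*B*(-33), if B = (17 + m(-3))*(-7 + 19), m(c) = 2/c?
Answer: 252252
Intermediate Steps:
B = 196 (B = (17 + 2/(-3))*(-7 + 19) = (17 + 2*(-⅓))*12 = (17 - ⅔)*12 = (49/3)*12 = 196)
-39*B*(-33) = -39*196*(-33) = -7644*(-33) = 252252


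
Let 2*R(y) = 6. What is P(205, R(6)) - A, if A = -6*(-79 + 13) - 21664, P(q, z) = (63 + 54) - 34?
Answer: 21351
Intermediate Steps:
R(y) = 3 (R(y) = (1/2)*6 = 3)
P(q, z) = 83 (P(q, z) = 117 - 34 = 83)
A = -21268 (A = -6*(-66) - 21664 = 396 - 21664 = -21268)
P(205, R(6)) - A = 83 - 1*(-21268) = 83 + 21268 = 21351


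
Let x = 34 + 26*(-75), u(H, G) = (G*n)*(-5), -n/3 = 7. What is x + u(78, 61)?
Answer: 4489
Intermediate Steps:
n = -21 (n = -3*7 = -21)
u(H, G) = 105*G (u(H, G) = (G*(-21))*(-5) = -21*G*(-5) = 105*G)
x = -1916 (x = 34 - 1950 = -1916)
x + u(78, 61) = -1916 + 105*61 = -1916 + 6405 = 4489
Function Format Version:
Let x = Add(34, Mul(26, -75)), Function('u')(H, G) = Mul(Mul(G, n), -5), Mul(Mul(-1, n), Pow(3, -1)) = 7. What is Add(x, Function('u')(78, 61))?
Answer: 4489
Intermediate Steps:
n = -21 (n = Mul(-3, 7) = -21)
Function('u')(H, G) = Mul(105, G) (Function('u')(H, G) = Mul(Mul(G, -21), -5) = Mul(Mul(-21, G), -5) = Mul(105, G))
x = -1916 (x = Add(34, -1950) = -1916)
Add(x, Function('u')(78, 61)) = Add(-1916, Mul(105, 61)) = Add(-1916, 6405) = 4489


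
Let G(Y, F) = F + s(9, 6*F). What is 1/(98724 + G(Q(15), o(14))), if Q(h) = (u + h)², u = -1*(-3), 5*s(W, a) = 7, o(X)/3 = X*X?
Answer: 5/496567 ≈ 1.0069e-5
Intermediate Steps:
o(X) = 3*X² (o(X) = 3*(X*X) = 3*X²)
s(W, a) = 7/5 (s(W, a) = (⅕)*7 = 7/5)
u = 3
Q(h) = (3 + h)²
G(Y, F) = 7/5 + F (G(Y, F) = F + 7/5 = 7/5 + F)
1/(98724 + G(Q(15), o(14))) = 1/(98724 + (7/5 + 3*14²)) = 1/(98724 + (7/5 + 3*196)) = 1/(98724 + (7/5 + 588)) = 1/(98724 + 2947/5) = 1/(496567/5) = 5/496567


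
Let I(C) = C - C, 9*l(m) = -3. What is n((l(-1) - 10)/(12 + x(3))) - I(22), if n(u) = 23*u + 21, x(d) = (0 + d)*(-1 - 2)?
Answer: -524/9 ≈ -58.222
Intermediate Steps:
l(m) = -⅓ (l(m) = (⅑)*(-3) = -⅓)
I(C) = 0
x(d) = -3*d (x(d) = d*(-3) = -3*d)
n(u) = 21 + 23*u
n((l(-1) - 10)/(12 + x(3))) - I(22) = (21 + 23*((-⅓ - 10)/(12 - 3*3))) - 1*0 = (21 + 23*(-31/(3*(12 - 9)))) + 0 = (21 + 23*(-31/3/3)) + 0 = (21 + 23*(-31/3*⅓)) + 0 = (21 + 23*(-31/9)) + 0 = (21 - 713/9) + 0 = -524/9 + 0 = -524/9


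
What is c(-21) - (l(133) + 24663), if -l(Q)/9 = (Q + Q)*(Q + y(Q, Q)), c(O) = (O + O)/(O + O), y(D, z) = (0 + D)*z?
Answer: 42641206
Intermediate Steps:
y(D, z) = D*z
c(O) = 1 (c(O) = (2*O)/((2*O)) = (2*O)*(1/(2*O)) = 1)
l(Q) = -18*Q*(Q + Q**2) (l(Q) = -9*(Q + Q)*(Q + Q*Q) = -9*2*Q*(Q + Q**2) = -18*Q*(Q + Q**2))
c(-21) - (l(133) + 24663) = 1 - (-18*133**2*(1 + 133) + 24663) = 1 - (-18*17689*134 + 24663) = 1 - (-42665868 + 24663) = 1 - 1*(-42641205) = 1 + 42641205 = 42641206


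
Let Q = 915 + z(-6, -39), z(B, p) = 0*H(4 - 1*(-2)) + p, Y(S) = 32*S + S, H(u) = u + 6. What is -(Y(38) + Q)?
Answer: -2130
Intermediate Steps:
H(u) = 6 + u
Y(S) = 33*S
z(B, p) = p (z(B, p) = 0*(6 + (4 - 1*(-2))) + p = 0*(6 + (4 + 2)) + p = 0*(6 + 6) + p = 0*12 + p = 0 + p = p)
Q = 876 (Q = 915 - 39 = 876)
-(Y(38) + Q) = -(33*38 + 876) = -(1254 + 876) = -1*2130 = -2130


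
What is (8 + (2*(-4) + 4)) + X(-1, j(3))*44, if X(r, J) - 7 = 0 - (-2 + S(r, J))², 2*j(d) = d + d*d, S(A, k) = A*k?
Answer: -2504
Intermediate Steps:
j(d) = d/2 + d²/2 (j(d) = (d + d*d)/2 = (d + d²)/2 = d/2 + d²/2)
X(r, J) = 7 - (-2 + J*r)² (X(r, J) = 7 + (0 - (-2 + r*J)²) = 7 + (0 - (-2 + J*r)²) = 7 - (-2 + J*r)²)
(8 + (2*(-4) + 4)) + X(-1, j(3))*44 = (8 + (2*(-4) + 4)) + (7 - (-2 + ((½)*3*(1 + 3))*(-1))²)*44 = (8 + (-8 + 4)) + (7 - (-2 + ((½)*3*4)*(-1))²)*44 = (8 - 4) + (7 - (-2 + 6*(-1))²)*44 = 4 + (7 - (-2 - 6)²)*44 = 4 + (7 - 1*(-8)²)*44 = 4 + (7 - 1*64)*44 = 4 + (7 - 64)*44 = 4 - 57*44 = 4 - 2508 = -2504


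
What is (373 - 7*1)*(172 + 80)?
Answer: 92232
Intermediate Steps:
(373 - 7*1)*(172 + 80) = (373 - 7)*252 = 366*252 = 92232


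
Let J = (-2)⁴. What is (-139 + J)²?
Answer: 15129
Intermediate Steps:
J = 16
(-139 + J)² = (-139 + 16)² = (-123)² = 15129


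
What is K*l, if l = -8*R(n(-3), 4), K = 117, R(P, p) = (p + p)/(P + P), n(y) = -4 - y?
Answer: 3744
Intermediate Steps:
R(P, p) = p/P (R(P, p) = (2*p)/((2*P)) = (2*p)*(1/(2*P)) = p/P)
l = 32 (l = -32/(-4 - 1*(-3)) = -32/(-4 + 3) = -32/(-1) = -32*(-1) = -8*(-4) = 32)
K*l = 117*32 = 3744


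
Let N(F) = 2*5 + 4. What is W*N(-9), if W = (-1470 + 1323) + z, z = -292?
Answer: -6146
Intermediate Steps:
N(F) = 14 (N(F) = 10 + 4 = 14)
W = -439 (W = (-1470 + 1323) - 292 = -147 - 292 = -439)
W*N(-9) = -439*14 = -6146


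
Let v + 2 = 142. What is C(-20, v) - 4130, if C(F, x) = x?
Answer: -3990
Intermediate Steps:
v = 140 (v = -2 + 142 = 140)
C(-20, v) - 4130 = 140 - 4130 = -3990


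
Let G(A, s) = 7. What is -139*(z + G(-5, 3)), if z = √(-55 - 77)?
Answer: -973 - 278*I*√33 ≈ -973.0 - 1597.0*I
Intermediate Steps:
z = 2*I*√33 (z = √(-132) = 2*I*√33 ≈ 11.489*I)
-139*(z + G(-5, 3)) = -139*(2*I*√33 + 7) = -139*(7 + 2*I*√33) = -973 - 278*I*√33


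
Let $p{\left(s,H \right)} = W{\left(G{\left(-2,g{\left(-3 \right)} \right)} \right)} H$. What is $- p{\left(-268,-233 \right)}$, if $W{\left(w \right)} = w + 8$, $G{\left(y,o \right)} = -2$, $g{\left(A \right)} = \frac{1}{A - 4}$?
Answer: $1398$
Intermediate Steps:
$g{\left(A \right)} = \frac{1}{-4 + A}$
$W{\left(w \right)} = 8 + w$
$p{\left(s,H \right)} = 6 H$ ($p{\left(s,H \right)} = \left(8 - 2\right) H = 6 H$)
$- p{\left(-268,-233 \right)} = - 6 \left(-233\right) = \left(-1\right) \left(-1398\right) = 1398$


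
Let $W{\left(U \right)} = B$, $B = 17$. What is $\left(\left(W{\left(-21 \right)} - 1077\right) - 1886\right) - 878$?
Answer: $-3824$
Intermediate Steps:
$W{\left(U \right)} = 17$
$\left(\left(W{\left(-21 \right)} - 1077\right) - 1886\right) - 878 = \left(\left(17 - 1077\right) - 1886\right) - 878 = \left(-1060 - 1886\right) - 878 = -2946 - 878 = -3824$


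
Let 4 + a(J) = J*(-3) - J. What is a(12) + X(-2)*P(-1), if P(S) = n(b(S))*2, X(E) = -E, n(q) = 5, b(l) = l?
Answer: -32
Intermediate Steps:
P(S) = 10 (P(S) = 5*2 = 10)
a(J) = -4 - 4*J (a(J) = -4 + (J*(-3) - J) = -4 + (-3*J - J) = -4 - 4*J)
a(12) + X(-2)*P(-1) = (-4 - 4*12) - 1*(-2)*10 = (-4 - 48) + 2*10 = -52 + 20 = -32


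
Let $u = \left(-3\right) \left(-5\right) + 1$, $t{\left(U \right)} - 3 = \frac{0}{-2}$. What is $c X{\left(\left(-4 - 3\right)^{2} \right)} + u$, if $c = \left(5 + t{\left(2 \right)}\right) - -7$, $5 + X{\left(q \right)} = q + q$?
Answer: $1411$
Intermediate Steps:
$t{\left(U \right)} = 3$ ($t{\left(U \right)} = 3 + \frac{0}{-2} = 3 + 0 \left(- \frac{1}{2}\right) = 3 + 0 = 3$)
$X{\left(q \right)} = -5 + 2 q$ ($X{\left(q \right)} = -5 + \left(q + q\right) = -5 + 2 q$)
$u = 16$ ($u = 15 + 1 = 16$)
$c = 15$ ($c = \left(5 + 3\right) - -7 = 8 + 7 = 15$)
$c X{\left(\left(-4 - 3\right)^{2} \right)} + u = 15 \left(-5 + 2 \left(-4 - 3\right)^{2}\right) + 16 = 15 \left(-5 + 2 \left(-7\right)^{2}\right) + 16 = 15 \left(-5 + 2 \cdot 49\right) + 16 = 15 \left(-5 + 98\right) + 16 = 15 \cdot 93 + 16 = 1395 + 16 = 1411$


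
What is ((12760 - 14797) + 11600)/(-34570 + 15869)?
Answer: -9563/18701 ≈ -0.51136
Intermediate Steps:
((12760 - 14797) + 11600)/(-34570 + 15869) = (-2037 + 11600)/(-18701) = 9563*(-1/18701) = -9563/18701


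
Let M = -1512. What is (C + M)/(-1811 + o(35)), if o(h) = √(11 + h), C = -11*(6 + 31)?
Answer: 3475309/3279675 + 1919*√46/3279675 ≈ 1.0636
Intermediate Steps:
C = -407 (C = -11*37 = -407)
(C + M)/(-1811 + o(35)) = (-407 - 1512)/(-1811 + √(11 + 35)) = -1919/(-1811 + √46)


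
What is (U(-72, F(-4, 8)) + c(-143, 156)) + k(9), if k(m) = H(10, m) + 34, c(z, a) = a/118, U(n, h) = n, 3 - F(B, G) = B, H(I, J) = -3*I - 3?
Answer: -4111/59 ≈ -69.678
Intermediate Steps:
H(I, J) = -3 - 3*I
F(B, G) = 3 - B
c(z, a) = a/118 (c(z, a) = a*(1/118) = a/118)
k(m) = 1 (k(m) = (-3 - 3*10) + 34 = (-3 - 30) + 34 = -33 + 34 = 1)
(U(-72, F(-4, 8)) + c(-143, 156)) + k(9) = (-72 + (1/118)*156) + 1 = (-72 + 78/59) + 1 = -4170/59 + 1 = -4111/59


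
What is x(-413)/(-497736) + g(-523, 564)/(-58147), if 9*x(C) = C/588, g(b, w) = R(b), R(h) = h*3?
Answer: 590399955377/21880042525152 ≈ 0.026983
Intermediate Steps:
R(h) = 3*h
g(b, w) = 3*b
x(C) = C/5292 (x(C) = (C/588)/9 = C/5292)
x(-413)/(-497736) + g(-523, 564)/(-58147) = ((1/5292)*(-413))/(-497736) + (3*(-523))/(-58147) = -59/756*(-1/497736) - 1569*(-1/58147) = 59/376288416 + 1569/58147 = 590399955377/21880042525152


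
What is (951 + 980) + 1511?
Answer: 3442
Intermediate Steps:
(951 + 980) + 1511 = 1931 + 1511 = 3442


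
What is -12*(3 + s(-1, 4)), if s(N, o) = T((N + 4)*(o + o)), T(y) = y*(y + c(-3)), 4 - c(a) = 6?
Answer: -6372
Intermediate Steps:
c(a) = -2 (c(a) = 4 - 1*6 = 4 - 6 = -2)
T(y) = y*(-2 + y) (T(y) = y*(y - 2) = y*(-2 + y))
s(N, o) = 2*o*(-2 + 2*o*(4 + N))*(4 + N) (s(N, o) = ((N + 4)*(o + o))*(-2 + (N + 4)*(o + o)) = ((4 + N)*(2*o))*(-2 + (4 + N)*(2*o)) = (2*o*(4 + N))*(-2 + 2*o*(4 + N)) = 2*o*(-2 + 2*o*(4 + N))*(4 + N))
-12*(3 + s(-1, 4)) = -12*(3 + 4*4*(-1 + 4*(4 - 1))*(4 - 1)) = -12*(3 + 4*4*(-1 + 4*3)*3) = -12*(3 + 4*4*(-1 + 12)*3) = -12*(3 + 4*4*11*3) = -12*(3 + 528) = -12*531 = -6372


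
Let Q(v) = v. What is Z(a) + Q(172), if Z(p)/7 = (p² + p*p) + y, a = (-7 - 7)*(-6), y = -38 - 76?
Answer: 98158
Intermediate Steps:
y = -114
a = 84 (a = -14*(-6) = 84)
Z(p) = -798 + 14*p² (Z(p) = 7*((p² + p*p) - 114) = 7*((p² + p²) - 114) = 7*(2*p² - 114) = 7*(-114 + 2*p²) = -798 + 14*p²)
Z(a) + Q(172) = (-798 + 14*84²) + 172 = (-798 + 14*7056) + 172 = (-798 + 98784) + 172 = 97986 + 172 = 98158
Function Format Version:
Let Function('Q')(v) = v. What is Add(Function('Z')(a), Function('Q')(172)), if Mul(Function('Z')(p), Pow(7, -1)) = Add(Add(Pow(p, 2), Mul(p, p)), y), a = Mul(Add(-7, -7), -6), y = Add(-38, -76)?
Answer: 98158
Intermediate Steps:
y = -114
a = 84 (a = Mul(-14, -6) = 84)
Function('Z')(p) = Add(-798, Mul(14, Pow(p, 2))) (Function('Z')(p) = Mul(7, Add(Add(Pow(p, 2), Mul(p, p)), -114)) = Mul(7, Add(Add(Pow(p, 2), Pow(p, 2)), -114)) = Mul(7, Add(Mul(2, Pow(p, 2)), -114)) = Mul(7, Add(-114, Mul(2, Pow(p, 2)))) = Add(-798, Mul(14, Pow(p, 2))))
Add(Function('Z')(a), Function('Q')(172)) = Add(Add(-798, Mul(14, Pow(84, 2))), 172) = Add(Add(-798, Mul(14, 7056)), 172) = Add(Add(-798, 98784), 172) = Add(97986, 172) = 98158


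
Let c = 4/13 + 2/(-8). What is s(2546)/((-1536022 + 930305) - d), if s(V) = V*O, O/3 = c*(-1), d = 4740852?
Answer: 11457/139010794 ≈ 8.2418e-5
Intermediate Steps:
c = 3/52 (c = 4*(1/13) + 2*(-⅛) = 4/13 - ¼ = 3/52 ≈ 0.057692)
O = -9/52 (O = 3*((3/52)*(-1)) = 3*(-3/52) = -9/52 ≈ -0.17308)
s(V) = -9*V/52 (s(V) = V*(-9/52) = -9*V/52)
s(2546)/((-1536022 + 930305) - d) = (-9/52*2546)/((-1536022 + 930305) - 1*4740852) = -11457/(26*(-605717 - 4740852)) = -11457/26/(-5346569) = -11457/26*(-1/5346569) = 11457/139010794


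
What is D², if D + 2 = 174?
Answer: 29584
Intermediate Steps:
D = 172 (D = -2 + 174 = 172)
D² = 172² = 29584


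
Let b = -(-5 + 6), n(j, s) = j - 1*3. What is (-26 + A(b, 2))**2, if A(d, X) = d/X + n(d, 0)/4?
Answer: 3025/4 ≈ 756.25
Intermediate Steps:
n(j, s) = -3 + j (n(j, s) = j - 3 = -3 + j)
b = -1 (b = -1*1 = -1)
A(d, X) = -3/4 + d/4 + d/X (A(d, X) = d/X + (-3 + d)/4 = d/X + (-3 + d)*(1/4) = d/X + (-3/4 + d/4) = -3/4 + d/4 + d/X)
(-26 + A(b, 2))**2 = (-26 + (-1 + (1/4)*2*(-3 - 1))/2)**2 = (-26 + (-1 + (1/4)*2*(-4))/2)**2 = (-26 + (-1 - 2)/2)**2 = (-26 + (1/2)*(-3))**2 = (-26 - 3/2)**2 = (-55/2)**2 = 3025/4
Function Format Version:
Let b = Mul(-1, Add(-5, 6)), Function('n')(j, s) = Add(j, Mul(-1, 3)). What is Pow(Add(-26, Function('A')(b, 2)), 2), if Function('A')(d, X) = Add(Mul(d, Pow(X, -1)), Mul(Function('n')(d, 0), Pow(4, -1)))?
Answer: Rational(3025, 4) ≈ 756.25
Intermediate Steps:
Function('n')(j, s) = Add(-3, j) (Function('n')(j, s) = Add(j, -3) = Add(-3, j))
b = -1 (b = Mul(-1, 1) = -1)
Function('A')(d, X) = Add(Rational(-3, 4), Mul(Rational(1, 4), d), Mul(d, Pow(X, -1))) (Function('A')(d, X) = Add(Mul(d, Pow(X, -1)), Mul(Add(-3, d), Pow(4, -1))) = Add(Mul(d, Pow(X, -1)), Mul(Add(-3, d), Rational(1, 4))) = Add(Mul(d, Pow(X, -1)), Add(Rational(-3, 4), Mul(Rational(1, 4), d))) = Add(Rational(-3, 4), Mul(Rational(1, 4), d), Mul(d, Pow(X, -1))))
Pow(Add(-26, Function('A')(b, 2)), 2) = Pow(Add(-26, Mul(Pow(2, -1), Add(-1, Mul(Rational(1, 4), 2, Add(-3, -1))))), 2) = Pow(Add(-26, Mul(Rational(1, 2), Add(-1, Mul(Rational(1, 4), 2, -4)))), 2) = Pow(Add(-26, Mul(Rational(1, 2), Add(-1, -2))), 2) = Pow(Add(-26, Mul(Rational(1, 2), -3)), 2) = Pow(Add(-26, Rational(-3, 2)), 2) = Pow(Rational(-55, 2), 2) = Rational(3025, 4)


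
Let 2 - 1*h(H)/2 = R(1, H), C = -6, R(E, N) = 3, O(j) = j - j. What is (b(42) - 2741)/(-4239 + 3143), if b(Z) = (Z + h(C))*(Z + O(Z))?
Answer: 1061/1096 ≈ 0.96807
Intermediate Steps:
O(j) = 0
h(H) = -2 (h(H) = 4 - 2*3 = 4 - 6 = -2)
b(Z) = Z*(-2 + Z) (b(Z) = (Z - 2)*(Z + 0) = (-2 + Z)*Z = Z*(-2 + Z))
(b(42) - 2741)/(-4239 + 3143) = (42*(-2 + 42) - 2741)/(-4239 + 3143) = (42*40 - 2741)/(-1096) = (1680 - 2741)*(-1/1096) = -1061*(-1/1096) = 1061/1096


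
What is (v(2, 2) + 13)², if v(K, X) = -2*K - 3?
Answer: 36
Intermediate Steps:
v(K, X) = -3 - 2*K
(v(2, 2) + 13)² = ((-3 - 2*2) + 13)² = ((-3 - 4) + 13)² = (-7 + 13)² = 6² = 36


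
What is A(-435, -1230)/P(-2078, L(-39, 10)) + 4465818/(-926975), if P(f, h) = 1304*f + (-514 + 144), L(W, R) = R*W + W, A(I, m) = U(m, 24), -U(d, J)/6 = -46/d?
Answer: -35443717395139/7357093481425 ≈ -4.8176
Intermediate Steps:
U(d, J) = 276/d (U(d, J) = -(-276)/d = 276/d)
A(I, m) = 276/m
L(W, R) = W + R*W
P(f, h) = -370 + 1304*f (P(f, h) = 1304*f - 370 = -370 + 1304*f)
A(-435, -1230)/P(-2078, L(-39, 10)) + 4465818/(-926975) = (276/(-1230))/(-370 + 1304*(-2078)) + 4465818/(-926975) = (276*(-1/1230))/(-370 - 2709712) + 4465818*(-1/926975) = -46/205/(-2710082) - 637974/132425 = -46/205*(-1/2710082) - 637974/132425 = 23/277783405 - 637974/132425 = -35443717395139/7357093481425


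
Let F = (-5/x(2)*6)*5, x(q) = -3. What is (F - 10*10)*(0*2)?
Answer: 0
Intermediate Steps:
F = 50 (F = (-5/(-3)*6)*5 = (-5*(-1/3)*6)*5 = ((5/3)*6)*5 = 10*5 = 50)
(F - 10*10)*(0*2) = (50 - 10*10)*(0*2) = (50 - 100)*0 = -50*0 = 0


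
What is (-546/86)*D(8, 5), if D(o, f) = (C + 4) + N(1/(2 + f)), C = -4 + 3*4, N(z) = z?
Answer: -3315/43 ≈ -77.093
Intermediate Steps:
C = 8 (C = -4 + 12 = 8)
D(o, f) = 12 + 1/(2 + f) (D(o, f) = (8 + 4) + 1/(2 + f) = 12 + 1/(2 + f))
(-546/86)*D(8, 5) = (-546/86)*((25 + 12*5)/(2 + 5)) = (-546*1/86)*((25 + 60)/7) = -39*85/43 = -273/43*85/7 = -3315/43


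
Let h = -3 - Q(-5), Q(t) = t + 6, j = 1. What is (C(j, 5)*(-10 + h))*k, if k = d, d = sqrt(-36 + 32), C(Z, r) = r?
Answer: -140*I ≈ -140.0*I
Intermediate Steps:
Q(t) = 6 + t
h = -4 (h = -3 - (6 - 5) = -3 - 1*1 = -3 - 1 = -4)
d = 2*I (d = sqrt(-4) = 2*I ≈ 2.0*I)
k = 2*I ≈ 2.0*I
(C(j, 5)*(-10 + h))*k = (5*(-10 - 4))*(2*I) = (5*(-14))*(2*I) = -140*I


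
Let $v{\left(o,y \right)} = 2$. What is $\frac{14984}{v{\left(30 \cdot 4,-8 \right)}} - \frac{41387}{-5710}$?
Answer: $\frac{42820707}{5710} \approx 7499.3$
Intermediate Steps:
$\frac{14984}{v{\left(30 \cdot 4,-8 \right)}} - \frac{41387}{-5710} = \frac{14984}{2} - \frac{41387}{-5710} = 14984 \cdot \frac{1}{2} - - \frac{41387}{5710} = 7492 + \frac{41387}{5710} = \frac{42820707}{5710}$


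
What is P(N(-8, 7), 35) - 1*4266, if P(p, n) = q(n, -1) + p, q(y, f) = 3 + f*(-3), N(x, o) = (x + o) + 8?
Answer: -4253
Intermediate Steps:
N(x, o) = 8 + o + x (N(x, o) = (o + x) + 8 = 8 + o + x)
q(y, f) = 3 - 3*f
P(p, n) = 6 + p (P(p, n) = (3 - 3*(-1)) + p = (3 + 3) + p = 6 + p)
P(N(-8, 7), 35) - 1*4266 = (6 + (8 + 7 - 8)) - 1*4266 = (6 + 7) - 4266 = 13 - 4266 = -4253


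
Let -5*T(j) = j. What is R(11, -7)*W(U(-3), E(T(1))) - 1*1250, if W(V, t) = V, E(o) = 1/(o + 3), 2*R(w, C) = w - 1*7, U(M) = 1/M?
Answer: -3752/3 ≈ -1250.7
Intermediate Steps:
U(M) = 1/M
T(j) = -j/5
R(w, C) = -7/2 + w/2 (R(w, C) = (w - 1*7)/2 = (w - 7)/2 = (-7 + w)/2 = -7/2 + w/2)
E(o) = 1/(3 + o)
R(11, -7)*W(U(-3), E(T(1))) - 1*1250 = (-7/2 + (½)*11)/(-3) - 1*1250 = (-7/2 + 11/2)*(-⅓) - 1250 = 2*(-⅓) - 1250 = -⅔ - 1250 = -3752/3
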